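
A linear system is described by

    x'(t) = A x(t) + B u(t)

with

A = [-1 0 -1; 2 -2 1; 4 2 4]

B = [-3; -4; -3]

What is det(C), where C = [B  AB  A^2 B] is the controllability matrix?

AB = [[6], [-1], [-32]]
A^2B = [[26], [-18], [-106]]
Controllability matrix C = [B  AB  A^2B] = [[-3, 6, 26], [-4, -1, -18], [-3, -32, -106]]
Expanding along the first row, det(C) = (-3)·((-1)·(-106) - (-18)·(-32)) - 6·((-4)·(-106) - (-18)·(-3)) + 26·((-4)·(-32) - (-1)·(-3)) = (-3)·(-470) - 6·370 + 26·125 = 2440
Since det(C) ≠ 0, rank(C) = 3 and the system is completely controllable.

2440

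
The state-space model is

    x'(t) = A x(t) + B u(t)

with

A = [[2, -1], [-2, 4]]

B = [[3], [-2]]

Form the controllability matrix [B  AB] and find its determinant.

-26

AB = [[8], [-14]]
Controllability matrix C = [B  AB] = [[3, 8], [-2, -14]]
det(C) = 3·(-14) - 8·(-2) = -42 - (-16) = -26
Since det(C) ≠ 0, rank(C) = 2 and the system is completely controllable.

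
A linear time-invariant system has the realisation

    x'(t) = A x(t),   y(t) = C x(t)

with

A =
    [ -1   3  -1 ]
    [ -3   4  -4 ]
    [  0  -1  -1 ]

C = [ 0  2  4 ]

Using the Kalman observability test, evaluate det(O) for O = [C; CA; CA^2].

CA = [[-6, 4, -12]]
CA^2 = [[-6, 10, 2]]
Observability matrix O = [C; CA; CA^2] = [[0, 2, 4], [-6, 4, -12], [-6, 10, 2]]
Expanding along the first row, det(O) = 0·(4·2 - (-12)·10) - 2·((-6)·2 - (-12)·(-6)) + 4·((-6)·10 - 4·(-6)) = 0·128 - 2·(-84) + 4·(-36) = 24
Since det(O) ≠ 0, rank(O) = 3 and the system is completely observable.

24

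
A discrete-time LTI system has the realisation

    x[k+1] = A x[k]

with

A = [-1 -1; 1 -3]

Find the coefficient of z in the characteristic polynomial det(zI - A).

For a 2×2 matrix, det(zI - A) = z^2 - (tr A)z + det A.
tr A = -4, det A = 4.
So p(z) = z^2 + 4z + 4.
The coefficient of z is 4.

4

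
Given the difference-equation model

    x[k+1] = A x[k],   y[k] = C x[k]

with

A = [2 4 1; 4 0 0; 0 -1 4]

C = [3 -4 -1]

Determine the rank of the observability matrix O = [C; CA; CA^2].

CA = [[-10, 13, -1]]
CA^2 = [[32, -39, -14]]
Observability matrix O = [C; CA; CA^2] = [[3, -4, -1], [-10, 13, -1], [32, -39, -14]]
det(O) = 3·(13·(-14) - (-1)·(-39)) - (-4)·((-10)·(-14) - (-1)·32) + (-1)·((-10)·(-39) - 13·32) = 3·(-221) - (-4)·172 + (-1)·(-26) = 51 ≠ 0, so rank(O) = 3.
rank(O) = 3 = n, so the pair (A, C) is completely observable.

3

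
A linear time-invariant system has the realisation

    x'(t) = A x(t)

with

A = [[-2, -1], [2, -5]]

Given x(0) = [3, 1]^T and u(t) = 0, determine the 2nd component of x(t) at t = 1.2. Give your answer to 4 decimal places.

det(sI - A) = s^2 - (tr A)s + det A, with tr A = (-2) + (-5) = -7 and det A = (-2)·(-5) - (-1)·2 = 10 - (-2) = 12.
So p(s) = det(sI - A) = s^2 + 7s + 12.
Factor s^2 + 7s + 12: two numbers with sum -7 and product 12 are -3 and -4, so s^2 + 7s + 12 = (s + 3)(s + 4).
Hence p(s) = (s + 3) (s + 4), with roots -4, -3.
The eigenvalues -4, -3 are distinct and real, so A is diagonalisable and x(t) = e^{At} x(0) = V diag(e^{λ_i t}) V^{-1} x(0), where the columns of V are the eigenvectors.
λ = -4: A - (-4)I = [[2, -1], [2, -1]]. Row 1 gives 2·v1 + (-1)·v2 = 0, so take v_1 = [-1, -2]^T.
λ = -3: A - (-3)I = [[1, -1], [2, -2]]. Row 1 gives 1·v1 + (-1)·v2 = 0, so take v_2 = [1, 1]^T.
V = [v_1 v_2] = [[-1, 1], [-2, 1]] has det V = 1, so V^{-1} = adj(V)/det V = [[1, -1], [2, -1]].
Modal coordinates z(0) = V^{-1} x(0): 1·3 + (-1)·1 = 2; 2·3 + (-1)·1 = 5; so z(0) = [2, 5]^T.
x_2(t) = Σ_i (v_i)_2 · z_i(0) · e^{λ_i t} (row 2 of V times the modal terms).
x_2(1.2) = (-2)·2·e^{-4·1.2} + 1·5·e^{-3·1.2} = (-4)·0.008230 + 5·0.027324 = 0.1037.

0.1037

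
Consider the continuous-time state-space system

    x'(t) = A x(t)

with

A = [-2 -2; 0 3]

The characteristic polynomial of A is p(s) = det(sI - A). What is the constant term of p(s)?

-6

For a 2×2 matrix, det(sI - A) = s^2 - (tr A)s + det A.
tr A = 1, det A = -6.
So p(s) = s^2 - s - 6.
The constant term is -6.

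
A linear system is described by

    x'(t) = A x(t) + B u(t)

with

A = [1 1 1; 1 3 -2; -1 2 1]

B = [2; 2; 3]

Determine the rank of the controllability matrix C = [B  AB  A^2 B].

AB = [[7], [2], [5]]
A^2B = [[14], [3], [2]]
Controllability matrix C = [B  AB  A^2B] = [[2, 7, 14], [2, 2, 3], [3, 5, 2]]
det(C) = 2·(2·2 - 3·5) - 7·(2·2 - 3·3) + 14·(2·5 - 2·3) = 2·(-11) - 7·(-5) + 14·4 = 69 ≠ 0, so rank(C) = 3.
rank(C) = 3 = n, so the pair (A, B) is completely controllable.

3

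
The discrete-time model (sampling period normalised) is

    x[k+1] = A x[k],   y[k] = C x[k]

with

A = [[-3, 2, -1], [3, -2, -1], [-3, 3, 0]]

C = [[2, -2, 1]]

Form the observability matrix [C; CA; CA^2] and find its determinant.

CA = [[-15, 11, 0]]
CA^2 = [[78, -52, 4]]
Observability matrix O = [C; CA; CA^2] = [[2, -2, 1], [-15, 11, 0], [78, -52, 4]]
Expanding along the first row, det(O) = 2·(11·4 - 0·(-52)) - (-2)·((-15)·4 - 0·78) + 1·((-15)·(-52) - 11·78) = 2·44 - (-2)·(-60) + 1·(-78) = -110
Since det(O) ≠ 0, rank(O) = 3 and the system is completely observable.

-110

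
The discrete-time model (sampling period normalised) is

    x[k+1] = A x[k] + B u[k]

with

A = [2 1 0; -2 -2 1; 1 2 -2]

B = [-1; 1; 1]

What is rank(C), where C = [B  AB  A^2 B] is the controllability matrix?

AB = [[-1], [1], [-1]]
A^2B = [[-1], [-1], [3]]
Controllability matrix C = [B  AB  A^2B] = [[-1, -1, -1], [1, 1, -1], [1, -1, 3]]
det(C) = (-1)·(1·3 - (-1)·(-1)) - (-1)·(1·3 - (-1)·1) + (-1)·(1·(-1) - 1·1) = (-1)·2 - (-1)·4 + (-1)·(-2) = 4 ≠ 0, so rank(C) = 3.
rank(C) = 3 = n, so the pair (A, B) is completely controllable.

3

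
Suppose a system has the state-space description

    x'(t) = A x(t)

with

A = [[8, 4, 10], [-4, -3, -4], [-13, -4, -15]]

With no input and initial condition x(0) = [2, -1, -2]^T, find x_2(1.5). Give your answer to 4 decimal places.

det(sI - A) = s^3 - (tr A)s^2 + (M11 + M22 + M33)s - det A, where Mii is the 2×2 principal minor of A obtained by deleting row i and column i.
tr A = 8 + (-3) + (-15) = -10; M11 = (-3)·(-15) - (-4)·(-4) = 45 - 16 = 29; M22 = 8·(-15) - 10·(-13) = -120 - (-130) = 10; M33 = 8·(-3) - 4·(-4) = -24 - (-16) = -8; sum of minors = 31.
det A = 8·((-3)·(-15) - (-4)·(-4)) - 4·((-4)·(-15) - (-4)·(-13)) + 10·((-4)·(-4) - (-3)·(-13)) = 8·29 - 4·8 + 10·(-23) = -30.
So p(s) = det(sI - A) = s^3 + 10s^2 + 31s + 30.
Rational-root test: any integer root divides 30. Testing small divisors, s = -2 works: p(-2) = -8 + 40 + (-62) + 30 = 0, so (s + 2) is a factor.
Dividing, p(s) = (s + 2)(s^2 + 8s + 15).
Factor s^2 + 8s + 15: two numbers with sum -8 and product 15 are -3 and -5, so s^2 + 8s + 15 = (s + 3)(s + 5).
Hence p(s) = (s + 2) (s + 3) (s + 5), with roots -5, -3, -2.
The eigenvalues -5, -3, -2 are distinct and real, so A is diagonalisable and x(t) = e^{At} x(0) = V diag(e^{λ_i t}) V^{-1} x(0), where the columns of V are the eigenvectors.
λ = -5: A - (-5)I = [[13, 4, 10], [-4, 2, -4], [-13, -4, -10]]. v must be orthogonal to every row; (row 1) × (row 2) = [-36, 12, 42], so take v_1 = [6, -2, -7]^T.
λ = -3: A - (-3)I = [[11, 4, 10], [-4, 0, -4], [-13, -4, -12]]. v must be orthogonal to every row; (row 1) × (row 2) = [-16, 4, 16], so take v_2 = [4, -1, -4]^T.
λ = -2: A - (-2)I = [[10, 4, 10], [-4, -1, -4], [-13, -4, -13]]. v must be orthogonal to every row; (row 1) × (row 2) = [-6, 0, 6], so take v_3 = [-1, 0, 1]^T.
V = [v_1 v_2 v_3] = [[6, 4, -1], [-2, -1, 0], [-7, -4, 1]] has det V = 1, so V^{-1} = adj(V)/det V = [[-1, 0, -1], [2, -1, 2], [1, -4, 2]].
Modal coordinates z(0) = V^{-1} x(0): (-1)·2 + 0·(-1) + (-1)·(-2) = 0; 2·2 + (-1)·(-1) + 2·(-2) = 1; 1·2 + (-4)·(-1) + 2·(-2) = 2; so z(0) = [0, 1, 2]^T.
x_2(t) = Σ_i (v_i)_2 · z_i(0) · e^{λ_i t} (row 2 of V times the modal terms).
x_2(1.5) = (-2)·0·e^{-5·1.5} + (-1)·1·e^{-3·1.5} + 0·2·e^{-2·1.5} = 0·0.000553 + (-1)·0.011109 + 0·0.049787 = -0.0111.

-0.0111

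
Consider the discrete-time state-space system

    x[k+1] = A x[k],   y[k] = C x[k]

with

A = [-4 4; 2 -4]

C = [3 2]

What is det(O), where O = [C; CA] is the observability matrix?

CA = [[-8, 4]]
Observability matrix O = [C; CA] = [[3, 2], [-8, 4]]
det(O) = 3·4 - 2·(-8) = 12 - (-16) = 28
Since det(O) ≠ 0, rank(O) = 2 and the system is completely observable.

28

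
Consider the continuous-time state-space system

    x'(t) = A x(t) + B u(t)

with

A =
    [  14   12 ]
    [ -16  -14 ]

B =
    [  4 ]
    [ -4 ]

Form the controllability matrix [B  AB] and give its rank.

AB = [[8], [-8]]
Controllability matrix C = [B  AB] = [[4, 8], [-4, -8]]
Every column of C is a scalar multiple of column 1 = [4, -4] (multipliers 1, 2), so the columns span a one-dimensional space.
C ≠ 0, hence rank(C) = 1.
rank(C) = 1 < n = 2, so the pair (A, B) is not completely controllable.

1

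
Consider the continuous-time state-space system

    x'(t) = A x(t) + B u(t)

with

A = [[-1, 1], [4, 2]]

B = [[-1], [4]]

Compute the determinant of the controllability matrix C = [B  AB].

-24

AB = [[5], [4]]
Controllability matrix C = [B  AB] = [[-1, 5], [4, 4]]
det(C) = (-1)·4 - 5·4 = -4 - 20 = -24
Since det(C) ≠ 0, rank(C) = 2 and the system is completely controllable.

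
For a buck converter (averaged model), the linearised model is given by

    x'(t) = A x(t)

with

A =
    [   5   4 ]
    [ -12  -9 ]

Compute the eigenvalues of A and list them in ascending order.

det(sI - A) = s^2 - (tr A)s + det A, with tr A = 5 + (-9) = -4 and det A = 5·(-9) - 4·(-12) = -45 - (-48) = 3.
So p(s) = det(sI - A) = s^2 + 4s + 3.
Factor s^2 + 4s + 3: two numbers with sum -4 and product 3 are -1 and -3, so s^2 + 4s + 3 = (s + 1)(s + 3).
Hence p(s) = (s + 1) (s + 3), with roots -3, -1.
All eigenvalues have negative real part, so the system is asymptotically stable.

-3, -1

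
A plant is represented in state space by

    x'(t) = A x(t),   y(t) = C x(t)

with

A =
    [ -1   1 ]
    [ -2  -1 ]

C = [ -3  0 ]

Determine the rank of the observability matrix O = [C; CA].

2

CA = [[3, -3]]
Observability matrix O = [C; CA] = [[-3, 0], [3, -3]]
det(O) = (-3)·(-3) - 0·3 = 9 - 0 = 9 ≠ 0, so rank(O) = 2.
rank(O) = 2 = n, so the pair (A, C) is completely observable.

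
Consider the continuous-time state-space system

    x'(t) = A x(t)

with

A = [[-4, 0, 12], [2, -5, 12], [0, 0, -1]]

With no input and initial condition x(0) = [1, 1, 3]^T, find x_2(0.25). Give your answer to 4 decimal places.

det(sI - A) = s^3 - (tr A)s^2 + (M11 + M22 + M33)s - det A, where Mii is the 2×2 principal minor of A obtained by deleting row i and column i.
tr A = (-4) + (-5) + (-1) = -10; M11 = (-5)·(-1) - 12·0 = 5 - 0 = 5; M22 = (-4)·(-1) - 12·0 = 4 - 0 = 4; M33 = (-4)·(-5) - 0·2 = 20 - 0 = 20; sum of minors = 29.
det A = (-4)·((-5)·(-1) - 12·0) - 0·(2·(-1) - 12·0) + 12·(2·0 - (-5)·0) = (-4)·5 - 0·(-2) + 12·0 = -20.
So p(s) = det(sI - A) = s^3 + 10s^2 + 29s + 20.
Rational-root test: any integer root divides 20. Testing small divisors, s = -1 works: p(-1) = -1 + 10 + (-29) + 20 = 0, so (s + 1) is a factor.
Dividing, p(s) = (s + 1)(s^2 + 9s + 20).
Factor s^2 + 9s + 20: two numbers with sum -9 and product 20 are -4 and -5, so s^2 + 9s + 20 = (s + 4)(s + 5).
Hence p(s) = (s + 1) (s + 4) (s + 5), with roots -5, -4, -1.
The eigenvalues -5, -4, -1 are distinct and real, so A is diagonalisable and x(t) = e^{At} x(0) = V diag(e^{λ_i t}) V^{-1} x(0), where the columns of V are the eigenvectors.
λ = -5: A - (-5)I = [[1, 0, 12], [2, 0, 12], [0, 0, 4]]. v must be orthogonal to every row; (row 1) × (row 2) = [0, 12, 0], so take v_1 = [0, 1, 0]^T.
λ = -4: A - (-4)I = [[0, 0, 12], [2, -1, 12], [0, 0, 3]]. v must be orthogonal to every row; (row 1) × (row 2) = [12, 24, 0], so take v_2 = [-1, -2, 0]^T.
λ = -1: A - (-1)I = [[-3, 0, 12], [2, -4, 12], [0, 0, 0]]. v must be orthogonal to every row; (row 1) × (row 2) = [48, 60, 12], so take v_3 = [4, 5, 1]^T.
V = [v_1 v_2 v_3] = [[0, -1, 4], [1, -2, 5], [0, 0, 1]] has det V = 1, so V^{-1} = adj(V)/det V = [[-2, 1, 3], [-1, 0, 4], [0, 0, 1]].
Modal coordinates z(0) = V^{-1} x(0): (-2)·1 + 1·1 + 3·3 = 8; (-1)·1 + 0·1 + 4·3 = 11; 0·1 + 0·1 + 1·3 = 3; so z(0) = [8, 11, 3]^T.
x_2(t) = Σ_i (v_i)_2 · z_i(0) · e^{λ_i t} (row 2 of V times the modal terms).
x_2(0.25) = 1·8·e^{-5·0.25} + (-2)·11·e^{-4·0.25} + 5·3·e^{-1·0.25} = 8·0.286505 + (-22)·0.367879 + 15·0.778801 = 5.8807.

5.8807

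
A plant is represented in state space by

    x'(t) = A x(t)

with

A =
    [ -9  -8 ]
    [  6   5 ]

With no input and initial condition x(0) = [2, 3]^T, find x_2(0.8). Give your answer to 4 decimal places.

det(sI - A) = s^2 - (tr A)s + det A, with tr A = (-9) + 5 = -4 and det A = (-9)·5 - (-8)·6 = -45 - (-48) = 3.
So p(s) = det(sI - A) = s^2 + 4s + 3.
Factor s^2 + 4s + 3: two numbers with sum -4 and product 3 are -1 and -3, so s^2 + 4s + 3 = (s + 1)(s + 3).
Hence p(s) = (s + 1) (s + 3), with roots -3, -1.
The eigenvalues -3, -1 are distinct and real, so A is diagonalisable and x(t) = e^{At} x(0) = V diag(e^{λ_i t}) V^{-1} x(0), where the columns of V are the eigenvectors.
λ = -3: A - (-3)I = [[-6, -8], [6, 8]]. Row 1 gives (-6)·v1 + (-8)·v2 = 0, so take v_1 = [-4, 3]^T.
λ = -1: A - (-1)I = [[-8, -8], [6, 6]]. Row 1 gives (-8)·v1 + (-8)·v2 = 0, so take v_2 = [1, -1]^T.
V = [v_1 v_2] = [[-4, 1], [3, -1]] has det V = 1, so V^{-1} = adj(V)/det V = [[-1, -1], [-3, -4]].
Modal coordinates z(0) = V^{-1} x(0): (-1)·2 + (-1)·3 = -5; (-3)·2 + (-4)·3 = -18; so z(0) = [-5, -18]^T.
x_2(t) = Σ_i (v_i)_2 · z_i(0) · e^{λ_i t} (row 2 of V times the modal terms).
x_2(0.8) = 3·(-5)·e^{-3·0.8} + (-1)·(-18)·e^{-1·0.8} = (-15)·0.090718 + 18·0.449329 = 6.7272.

6.7272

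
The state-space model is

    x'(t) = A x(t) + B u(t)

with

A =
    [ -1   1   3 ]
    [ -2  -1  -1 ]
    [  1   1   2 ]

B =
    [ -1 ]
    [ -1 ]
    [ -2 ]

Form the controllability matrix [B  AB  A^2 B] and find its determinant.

AB = [[-6], [5], [-6]]
A^2B = [[-7], [13], [-13]]
Controllability matrix C = [B  AB  A^2B] = [[-1, -6, -7], [-1, 5, 13], [-2, -6, -13]]
Expanding along the first row, det(C) = (-1)·(5·(-13) - 13·(-6)) - (-6)·((-1)·(-13) - 13·(-2)) + (-7)·((-1)·(-6) - 5·(-2)) = (-1)·13 - (-6)·39 + (-7)·16 = 109
Since det(C) ≠ 0, rank(C) = 3 and the system is completely controllable.

109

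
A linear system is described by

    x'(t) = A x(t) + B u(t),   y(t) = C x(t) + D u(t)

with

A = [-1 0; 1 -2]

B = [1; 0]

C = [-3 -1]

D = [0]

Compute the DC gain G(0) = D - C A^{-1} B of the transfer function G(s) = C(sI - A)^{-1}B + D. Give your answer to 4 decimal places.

G(0) = C(-A)^{-1}B + D = -C A^{-1} B + D.
det A = 2, so A^{-1} = (1/2)·adj(A) = [[-1, 0], [-1/2, -1/2]]
A^{-1} B = [-1, -1/2]^T
C A^{-1} B = 7/2
G(0) = D - C A^{-1} B = 0 - (7/2) = -7/2 ≈ -3.5000

-3.5000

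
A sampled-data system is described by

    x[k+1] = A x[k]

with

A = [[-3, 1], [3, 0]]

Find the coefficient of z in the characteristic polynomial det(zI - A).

3

For a 2×2 matrix, det(zI - A) = z^2 - (tr A)z + det A.
tr A = -3, det A = -3.
So p(z) = z^2 + 3z - 3.
The coefficient of z is 3.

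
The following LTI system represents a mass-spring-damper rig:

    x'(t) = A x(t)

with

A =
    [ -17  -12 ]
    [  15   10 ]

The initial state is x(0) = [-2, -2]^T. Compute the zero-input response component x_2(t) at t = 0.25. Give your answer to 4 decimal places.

-6.9735

det(sI - A) = s^2 - (tr A)s + det A, with tr A = (-17) + 10 = -7 and det A = (-17)·10 - (-12)·15 = -170 - (-180) = 10.
So p(s) = det(sI - A) = s^2 + 7s + 10.
Factor s^2 + 7s + 10: two numbers with sum -7 and product 10 are -2 and -5, so s^2 + 7s + 10 = (s + 2)(s + 5).
Hence p(s) = (s + 2) (s + 5), with roots -5, -2.
The eigenvalues -5, -2 are distinct and real, so A is diagonalisable and x(t) = e^{At} x(0) = V diag(e^{λ_i t}) V^{-1} x(0), where the columns of V are the eigenvectors.
λ = -5: A - (-5)I = [[-12, -12], [15, 15]]. Row 1 gives (-12)·v1 + (-12)·v2 = 0, so take v_1 = [-1, 1]^T.
λ = -2: A - (-2)I = [[-15, -12], [15, 12]]. Row 1 gives (-15)·v1 + (-12)·v2 = 0, so take v_2 = [4, -5]^T.
V = [v_1 v_2] = [[-1, 4], [1, -5]] has det V = 1, so V^{-1} = adj(V)/det V = [[-5, -4], [-1, -1]].
Modal coordinates z(0) = V^{-1} x(0): (-5)·(-2) + (-4)·(-2) = 18; (-1)·(-2) + (-1)·(-2) = 4; so z(0) = [18, 4]^T.
x_2(t) = Σ_i (v_i)_2 · z_i(0) · e^{λ_i t} (row 2 of V times the modal terms).
x_2(0.25) = 1·18·e^{-5·0.25} + (-5)·4·e^{-2·0.25} = 18·0.286505 + (-20)·0.606531 = -6.9735.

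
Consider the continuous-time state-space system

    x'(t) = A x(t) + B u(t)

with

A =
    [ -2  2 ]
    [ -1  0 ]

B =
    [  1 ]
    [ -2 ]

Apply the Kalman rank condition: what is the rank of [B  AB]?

AB = [[-6], [-1]]
Controllability matrix C = [B  AB] = [[1, -6], [-2, -1]]
det(C) = 1·(-1) - (-6)·(-2) = -1 - 12 = -13 ≠ 0, so rank(C) = 2.
rank(C) = 2 = n, so the pair (A, B) is completely controllable.

2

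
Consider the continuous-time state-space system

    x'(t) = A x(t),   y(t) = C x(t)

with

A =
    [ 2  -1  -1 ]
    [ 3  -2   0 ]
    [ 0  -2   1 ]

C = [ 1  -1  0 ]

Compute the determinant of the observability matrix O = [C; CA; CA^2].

CA = [[-1, 1, -1]]
CA^2 = [[1, 1, 0]]
Observability matrix O = [C; CA; CA^2] = [[1, -1, 0], [-1, 1, -1], [1, 1, 0]]
Expanding along the first row, det(O) = 1·(1·0 - (-1)·1) - (-1)·((-1)·0 - (-1)·1) + 0·((-1)·1 - 1·1) = 1·1 - (-1)·1 + 0·(-2) = 2
Since det(O) ≠ 0, rank(O) = 3 and the system is completely observable.

2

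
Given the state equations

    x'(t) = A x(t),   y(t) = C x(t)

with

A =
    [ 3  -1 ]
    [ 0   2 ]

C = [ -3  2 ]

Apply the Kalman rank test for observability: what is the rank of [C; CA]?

CA = [[-9, 7]]
Observability matrix O = [C; CA] = [[-3, 2], [-9, 7]]
det(O) = (-3)·7 - 2·(-9) = -21 - (-18) = -3 ≠ 0, so rank(O) = 2.
rank(O) = 2 = n, so the pair (A, C) is completely observable.

2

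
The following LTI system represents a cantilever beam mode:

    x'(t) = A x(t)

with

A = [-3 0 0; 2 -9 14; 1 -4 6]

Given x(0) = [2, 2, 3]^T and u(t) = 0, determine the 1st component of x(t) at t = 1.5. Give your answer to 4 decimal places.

0.0222

det(sI - A) = s^3 - (tr A)s^2 + (M11 + M22 + M33)s - det A, where Mii is the 2×2 principal minor of A obtained by deleting row i and column i.
tr A = (-3) + (-9) + 6 = -6; M11 = (-9)·6 - 14·(-4) = -54 - (-56) = 2; M22 = (-3)·6 - 0·1 = -18 - 0 = -18; M33 = (-3)·(-9) - 0·2 = 27 - 0 = 27; sum of minors = 11.
det A = (-3)·((-9)·6 - 14·(-4)) - 0·(2·6 - 14·1) + 0·(2·(-4) - (-9)·1) = (-3)·2 - 0·(-2) + 0·1 = -6.
So p(s) = det(sI - A) = s^3 + 6s^2 + 11s + 6.
Rational-root test: any integer root divides 6. Testing small divisors, s = -1 works: p(-1) = -1 + 6 + (-11) + 6 = 0, so (s + 1) is a factor.
Dividing, p(s) = (s + 1)(s^2 + 5s + 6).
Factor s^2 + 5s + 6: two numbers with sum -5 and product 6 are -2 and -3, so s^2 + 5s + 6 = (s + 2)(s + 3).
Hence p(s) = (s + 1) (s + 2) (s + 3), with roots -3, -2, -1.
The eigenvalues -3, -2, -1 are distinct and real, so A is diagonalisable and x(t) = e^{At} x(0) = V diag(e^{λ_i t}) V^{-1} x(0), where the columns of V are the eigenvectors.
λ = -3: A - (-3)I = [[0, 0, 0], [2, -6, 14], [1, -4, 9]]. v must be orthogonal to every row; (row 2) × (row 3) = [2, -4, -2], so take v_1 = [1, -2, -1]^T.
λ = -2: A - (-2)I = [[-1, 0, 0], [2, -7, 14], [1, -4, 8]]. v must be orthogonal to every row; (row 1) × (row 2) = [0, 14, 7], so take v_2 = [0, 2, 1]^T.
λ = -1: A - (-1)I = [[-2, 0, 0], [2, -8, 14], [1, -4, 7]]. v must be orthogonal to every row; (row 1) × (row 2) = [0, 28, 16], so take v_3 = [0, -7, -4]^T.
V = [v_1 v_2 v_3] = [[1, 0, 0], [-2, 2, -7], [-1, 1, -4]] has det V = -1, so V^{-1} = adj(V)/det V = [[1, 0, 0], [1, 4, -7], [0, 1, -2]].
Modal coordinates z(0) = V^{-1} x(0): 1·2 + 0·2 + 0·3 = 2; 1·2 + 4·2 + (-7)·3 = -11; 0·2 + 1·2 + (-2)·3 = -4; so z(0) = [2, -11, -4]^T.
x_1(t) = Σ_i (v_i)_1 · z_i(0) · e^{λ_i t} (row 1 of V times the modal terms).
x_1(1.5) = 1·2·e^{-3·1.5} + 0·(-11)·e^{-2·1.5} + 0·(-4)·e^{-1·1.5} = 2·0.011109 + 0·0.049787 + 0·0.223130 = 0.0222.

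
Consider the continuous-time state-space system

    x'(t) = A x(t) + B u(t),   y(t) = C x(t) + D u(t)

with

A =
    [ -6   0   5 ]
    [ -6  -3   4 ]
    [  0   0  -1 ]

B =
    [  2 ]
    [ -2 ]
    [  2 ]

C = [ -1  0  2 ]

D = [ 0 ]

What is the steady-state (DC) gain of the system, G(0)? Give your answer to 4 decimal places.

2.0000

G(0) = C(-A)^{-1}B + D = -C A^{-1} B + D.
det A = -18, so A^{-1} = (1/-18)·adj(A) = [[-1/6, 0, -5/6], [1/3, -1/3, 1/3], [0, 0, -1]]
A^{-1} B = [-2, 2, -2]^T
C A^{-1} B = -2
G(0) = D - C A^{-1} B = 0 - (-2) = 2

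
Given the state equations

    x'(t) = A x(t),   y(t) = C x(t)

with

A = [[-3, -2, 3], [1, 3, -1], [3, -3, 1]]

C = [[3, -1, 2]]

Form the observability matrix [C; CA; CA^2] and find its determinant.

3071

CA = [[-4, -15, 12]]
CA^2 = [[33, -73, 15]]
Observability matrix O = [C; CA; CA^2] = [[3, -1, 2], [-4, -15, 12], [33, -73, 15]]
Expanding along the first row, det(O) = 3·((-15)·15 - 12·(-73)) - (-1)·((-4)·15 - 12·33) + 2·((-4)·(-73) - (-15)·33) = 3·651 - (-1)·(-456) + 2·787 = 3071
Since det(O) ≠ 0, rank(O) = 3 and the system is completely observable.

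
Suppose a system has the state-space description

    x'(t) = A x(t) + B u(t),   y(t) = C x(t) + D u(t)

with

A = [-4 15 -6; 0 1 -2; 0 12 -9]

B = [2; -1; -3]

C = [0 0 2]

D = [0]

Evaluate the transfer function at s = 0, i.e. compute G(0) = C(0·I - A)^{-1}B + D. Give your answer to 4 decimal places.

G(0) = C(-A)^{-1}B + D = -C A^{-1} B + D.
det A = -60, so A^{-1} = (1/-60)·adj(A) = [[-1/4, -21/20, 2/5], [0, -3/5, 2/15], [0, -4/5, 1/15]]
A^{-1} B = [-13/20, 1/5, 3/5]^T
C A^{-1} B = 6/5
G(0) = D - C A^{-1} B = 0 - (6/5) = -6/5 ≈ -1.2000

-1.2000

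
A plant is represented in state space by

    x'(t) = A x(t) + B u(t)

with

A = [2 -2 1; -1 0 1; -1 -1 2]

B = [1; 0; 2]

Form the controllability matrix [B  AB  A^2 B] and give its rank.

AB = [[4], [1], [3]]
A^2B = [[9], [-1], [1]]
Controllability matrix C = [B  AB  A^2B] = [[1, 4, 9], [0, 1, -1], [2, 3, 1]]
det(C) = 1·(1·1 - (-1)·3) - 4·(0·1 - (-1)·2) + 9·(0·3 - 1·2) = 1·4 - 4·2 + 9·(-2) = -22 ≠ 0, so rank(C) = 3.
rank(C) = 3 = n, so the pair (A, B) is completely controllable.

3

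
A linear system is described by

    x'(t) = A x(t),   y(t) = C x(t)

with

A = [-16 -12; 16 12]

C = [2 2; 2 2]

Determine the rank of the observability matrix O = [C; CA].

1

CA = [[0, 0], [0, 0]]
Observability matrix O = [C; CA] = [[2, 2], [2, 2], [0, 0], [0, 0]]
Every row of O is a scalar multiple of row 1 = [2, 2] (multipliers 1, 1, 0, 0), so the rows span a one-dimensional space.
O ≠ 0, hence rank(O) = 1.
rank(O) = 1 < n = 2, so the pair (A, C) is not completely observable.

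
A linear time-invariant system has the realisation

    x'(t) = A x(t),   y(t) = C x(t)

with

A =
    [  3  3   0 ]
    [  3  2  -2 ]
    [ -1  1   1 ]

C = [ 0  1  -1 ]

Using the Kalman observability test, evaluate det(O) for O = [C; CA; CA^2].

-60

CA = [[4, 1, -3]]
CA^2 = [[18, 11, -5]]
Observability matrix O = [C; CA; CA^2] = [[0, 1, -1], [4, 1, -3], [18, 11, -5]]
Expanding along the first row, det(O) = 0·(1·(-5) - (-3)·11) - 1·(4·(-5) - (-3)·18) + (-1)·(4·11 - 1·18) = 0·28 - 1·34 + (-1)·26 = -60
Since det(O) ≠ 0, rank(O) = 3 and the system is completely observable.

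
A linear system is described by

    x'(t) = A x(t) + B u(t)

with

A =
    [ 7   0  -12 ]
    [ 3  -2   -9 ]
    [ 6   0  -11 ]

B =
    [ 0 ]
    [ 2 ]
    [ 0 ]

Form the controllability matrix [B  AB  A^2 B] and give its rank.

1

AB = [[0], [-4], [0]]
A^2B = [[0], [8], [0]]
Controllability matrix C = [B  AB  A^2B] = [[0, 0, 0], [2, -4, 8], [0, 0, 0]]
Every column of C is a scalar multiple of column 1 = [0, 2, 0] (multipliers 1, -2, 4), so the columns span a one-dimensional space.
C ≠ 0, hence rank(C) = 1.
rank(C) = 1 < n = 3, so the pair (A, B) is not completely controllable.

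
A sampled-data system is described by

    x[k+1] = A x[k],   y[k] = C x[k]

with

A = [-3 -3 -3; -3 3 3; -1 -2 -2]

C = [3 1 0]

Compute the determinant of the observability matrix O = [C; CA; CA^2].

0

CA = [[-12, -6, -6]]
CA^2 = [[60, 30, 30]]
Observability matrix O = [C; CA; CA^2] = [[3, 1, 0], [-12, -6, -6], [60, 30, 30]]
Expanding along the first row, det(O) = 3·((-6)·30 - (-6)·30) - 1·((-12)·30 - (-6)·60) + 0·((-12)·30 - (-6)·60) = 3·0 - 1·0 + 0·0 = 0
Since det(O) = 0, rank(O) < 3 and the system is not completely observable.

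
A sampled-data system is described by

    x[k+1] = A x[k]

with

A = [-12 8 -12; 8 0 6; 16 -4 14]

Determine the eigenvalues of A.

det(zI - A) = z^3 - (tr A)z^2 + (M11 + M22 + M33)z - det A, where Mii is the 2×2 principal minor of A obtained by deleting row i and column i.
tr A = (-12) + 0 + 14 = 2; M11 = 0·14 - 6·(-4) = 0 - (-24) = 24; M22 = (-12)·14 - (-12)·16 = -168 - (-192) = 24; M33 = (-12)·0 - 8·8 = 0 - 64 = -64; sum of minors = -16.
det A = (-12)·(0·14 - 6·(-4)) - 8·(8·14 - 6·16) + (-12)·(8·(-4) - 0·16) = (-12)·24 - 8·16 + (-12)·(-32) = -32.
So p(z) = det(zI - A) = z^3 - 2z^2 - 16z + 32.
Rational-root test: any integer root divides 32. Testing small divisors, z = 2 works: p(2) = 8 + (-8) + (-32) + 32 = 0, so (z - 2) is a factor.
Dividing, p(z) = (z - 2)(z^2 - 16).
Factor z^2 - 16: two numbers with sum 0 and product -16 are 4 and -4, so z^2 - 16 = (z - 4)(z + 4).
Hence p(z) = (z - 4) (z - 2) (z + 4), with roots -4, 2, 4.

-4, 2, 4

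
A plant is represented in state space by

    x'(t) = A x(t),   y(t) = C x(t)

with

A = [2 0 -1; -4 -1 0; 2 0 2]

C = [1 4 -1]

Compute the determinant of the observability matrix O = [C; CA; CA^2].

1028

CA = [[-16, -4, -3]]
CA^2 = [[-22, 4, 10]]
Observability matrix O = [C; CA; CA^2] = [[1, 4, -1], [-16, -4, -3], [-22, 4, 10]]
Expanding along the first row, det(O) = 1·((-4)·10 - (-3)·4) - 4·((-16)·10 - (-3)·(-22)) + (-1)·((-16)·4 - (-4)·(-22)) = 1·(-28) - 4·(-226) + (-1)·(-152) = 1028
Since det(O) ≠ 0, rank(O) = 3 and the system is completely observable.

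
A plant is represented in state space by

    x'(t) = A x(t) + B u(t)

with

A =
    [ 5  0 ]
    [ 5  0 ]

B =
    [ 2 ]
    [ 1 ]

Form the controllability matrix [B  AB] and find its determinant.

AB = [[10], [10]]
Controllability matrix C = [B  AB] = [[2, 10], [1, 10]]
det(C) = 2·10 - 10·1 = 20 - 10 = 10
Since det(C) ≠ 0, rank(C) = 2 and the system is completely controllable.

10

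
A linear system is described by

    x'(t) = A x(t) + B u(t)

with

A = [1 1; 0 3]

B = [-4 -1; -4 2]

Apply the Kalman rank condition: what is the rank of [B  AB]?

2

AB = [[-8, 1], [-12, 6]]
Controllability matrix C = [B  AB] = [[-4, -1, -8, 1], [-4, 2, -12, 6]]
Take the 2×2 submatrix of C formed by columns 1, 2: [[-4, -1], [-4, 2]]. Its determinant is (-4)·2 - (-1)·(-4) = -8 - 4 = -12 ≠ 0.
So rank(C) ≥ 2; since C has 2 rows, rank(C) = 2.
rank(C) = 2 = n, so the pair (A, B) is completely controllable.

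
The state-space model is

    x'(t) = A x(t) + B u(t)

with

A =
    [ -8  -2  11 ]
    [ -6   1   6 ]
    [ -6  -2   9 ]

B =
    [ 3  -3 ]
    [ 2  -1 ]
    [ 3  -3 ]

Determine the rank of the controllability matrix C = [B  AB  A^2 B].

AB = [[5, -7], [2, -1], [5, -7]]
A^2B = [[11, -19], [2, -1], [11, -19]]
Controllability matrix C = [B  AB  A^2B] = [[3, -3, 5, -7, 11, -19], [2, -1, 2, -1, 2, -1], [3, -3, 5, -7, 11, -19]]
The rows r1, r2, r3 of C are linearly dependent: -r1 + r3 = 0 (check each entry), so rank(C) ≤ 2.
The 2×2 minor from rows 1, 2, columns 1, 2 is 3·(-1) - (-3)·2 = -3 - (-6) = 3 ≠ 0, so rank(C) = 2.
rank(C) = 2 < n = 3, so the pair (A, B) is not completely controllable.

2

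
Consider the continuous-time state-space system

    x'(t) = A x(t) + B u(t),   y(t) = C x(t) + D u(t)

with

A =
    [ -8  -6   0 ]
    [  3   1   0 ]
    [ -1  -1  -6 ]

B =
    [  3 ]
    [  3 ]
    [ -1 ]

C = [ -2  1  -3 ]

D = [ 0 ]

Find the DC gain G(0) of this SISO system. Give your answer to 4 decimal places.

8.6000

G(0) = C(-A)^{-1}B + D = -C A^{-1} B + D.
det A = -60, so A^{-1} = (1/-60)·adj(A) = [[1/10, 3/5, 0], [-3/10, -4/5, 0], [1/30, 1/30, -1/6]]
A^{-1} B = [21/10, -33/10, 11/30]^T
C A^{-1} B = -43/5
G(0) = D - C A^{-1} B = 0 - (-43/5) = 43/5 ≈ 8.6000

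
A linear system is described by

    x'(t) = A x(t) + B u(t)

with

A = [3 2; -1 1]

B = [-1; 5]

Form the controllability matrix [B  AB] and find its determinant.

-41

AB = [[7], [6]]
Controllability matrix C = [B  AB] = [[-1, 7], [5, 6]]
det(C) = (-1)·6 - 7·5 = -6 - 35 = -41
Since det(C) ≠ 0, rank(C) = 2 and the system is completely controllable.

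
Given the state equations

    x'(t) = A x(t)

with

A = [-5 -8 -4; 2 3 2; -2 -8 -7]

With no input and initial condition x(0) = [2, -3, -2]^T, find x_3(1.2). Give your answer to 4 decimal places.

1.2893

det(sI - A) = s^3 - (tr A)s^2 + (M11 + M22 + M33)s - det A, where Mii is the 2×2 principal minor of A obtained by deleting row i and column i.
tr A = (-5) + 3 + (-7) = -9; M11 = 3·(-7) - 2·(-8) = -21 - (-16) = -5; M22 = (-5)·(-7) - (-4)·(-2) = 35 - 8 = 27; M33 = (-5)·3 - (-8)·2 = -15 - (-16) = 1; sum of minors = 23.
det A = (-5)·(3·(-7) - 2·(-8)) - (-8)·(2·(-7) - 2·(-2)) + (-4)·(2·(-8) - 3·(-2)) = (-5)·(-5) - (-8)·(-10) + (-4)·(-10) = -15.
So p(s) = det(sI - A) = s^3 + 9s^2 + 23s + 15.
Rational-root test: any integer root divides 15. Testing small divisors, s = -1 works: p(-1) = -1 + 9 + (-23) + 15 = 0, so (s + 1) is a factor.
Dividing, p(s) = (s + 1)(s^2 + 8s + 15).
Factor s^2 + 8s + 15: two numbers with sum -8 and product 15 are -3 and -5, so s^2 + 8s + 15 = (s + 3)(s + 5).
Hence p(s) = (s + 1) (s + 3) (s + 5), with roots -5, -3, -1.
The eigenvalues -5, -3, -1 are distinct and real, so A is diagonalisable and x(t) = e^{At} x(0) = V diag(e^{λ_i t}) V^{-1} x(0), where the columns of V are the eigenvectors.
λ = -5: A - (-5)I = [[0, -8, -4], [2, 8, 2], [-2, -8, -2]]. v must be orthogonal to every row; (row 1) × (row 2) = [16, -8, 16], so take v_1 = [2, -1, 2]^T.
λ = -3: A - (-3)I = [[-2, -8, -4], [2, 6, 2], [-2, -8, -4]]. v must be orthogonal to every row; (row 1) × (row 2) = [8, -4, 4], so take v_2 = [-2, 1, -1]^T.
λ = -1: A - (-1)I = [[-4, -8, -4], [2, 4, 2], [-2, -8, -6]]. v must be orthogonal to every row; (row 1) × (row 3) = [16, -16, 16], so take v_3 = [-1, 1, -1]^T.
V = [v_1 v_2 v_3] = [[2, -2, -1], [-1, 1, 1], [2, -1, -1]] has det V = -1, so V^{-1} = adj(V)/det V = [[0, 1, 1], [-1, 0, 1], [1, 2, 0]].
Modal coordinates z(0) = V^{-1} x(0): 0·2 + 1·(-3) + 1·(-2) = -5; (-1)·2 + 0·(-3) + 1·(-2) = -4; 1·2 + 2·(-3) + 0·(-2) = -4; so z(0) = [-5, -4, -4]^T.
x_3(t) = Σ_i (v_i)_3 · z_i(0) · e^{λ_i t} (row 3 of V times the modal terms).
x_3(1.2) = 2·(-5)·e^{-5·1.2} + (-1)·(-4)·e^{-3·1.2} + (-1)·(-4)·e^{-1·1.2} = (-10)·0.002479 + 4·0.027324 + 4·0.301194 = 1.2893.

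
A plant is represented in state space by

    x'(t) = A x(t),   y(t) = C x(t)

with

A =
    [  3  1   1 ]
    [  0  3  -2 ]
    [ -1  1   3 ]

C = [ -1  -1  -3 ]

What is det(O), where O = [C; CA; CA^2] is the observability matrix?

58

CA = [[0, -7, -8]]
CA^2 = [[8, -29, -10]]
Observability matrix O = [C; CA; CA^2] = [[-1, -1, -3], [0, -7, -8], [8, -29, -10]]
Expanding along the first row, det(O) = (-1)·((-7)·(-10) - (-8)·(-29)) - (-1)·(0·(-10) - (-8)·8) + (-3)·(0·(-29) - (-7)·8) = (-1)·(-162) - (-1)·64 + (-3)·56 = 58
Since det(O) ≠ 0, rank(O) = 3 and the system is completely observable.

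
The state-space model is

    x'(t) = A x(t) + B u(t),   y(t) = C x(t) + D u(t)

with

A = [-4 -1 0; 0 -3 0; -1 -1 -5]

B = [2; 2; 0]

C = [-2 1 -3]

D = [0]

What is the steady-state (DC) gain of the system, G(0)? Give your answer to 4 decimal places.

0.6000

G(0) = C(-A)^{-1}B + D = -C A^{-1} B + D.
det A = -60, so A^{-1} = (1/-60)·adj(A) = [[-1/4, 1/12, 0], [0, -1/3, 0], [1/20, 1/20, -1/5]]
A^{-1} B = [-1/3, -2/3, 1/5]^T
C A^{-1} B = -3/5
G(0) = D - C A^{-1} B = 0 - (-3/5) = 3/5 ≈ 0.6000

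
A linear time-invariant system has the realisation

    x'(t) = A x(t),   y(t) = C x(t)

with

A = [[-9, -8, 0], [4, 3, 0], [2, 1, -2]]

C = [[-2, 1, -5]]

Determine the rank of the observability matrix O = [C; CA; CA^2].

CA = [[12, 14, 10]]
CA^2 = [[-32, -44, -20]]
Observability matrix O = [C; CA; CA^2] = [[-2, 1, -5], [12, 14, 10], [-32, -44, -20]]
The columns c1, c2, c3 of O are linearly dependent: -2·c1 + c2 + c3 = 0 (check each entry), so rank(O) ≤ 2.
The 2×2 minor from rows 1, 2, columns 1, 2 is (-2)·14 - 1·12 = -28 - 12 = -40 ≠ 0, so rank(O) = 2.
rank(O) = 2 < n = 3, so the pair (A, C) is not completely observable.

2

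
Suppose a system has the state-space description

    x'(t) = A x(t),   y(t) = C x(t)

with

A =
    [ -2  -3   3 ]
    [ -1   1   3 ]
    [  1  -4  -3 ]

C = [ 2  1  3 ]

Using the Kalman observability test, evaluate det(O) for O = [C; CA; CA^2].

CA = [[-2, -17, 0]]
CA^2 = [[21, -11, -57]]
Observability matrix O = [C; CA; CA^2] = [[2, 1, 3], [-2, -17, 0], [21, -11, -57]]
Expanding along the first row, det(O) = 2·((-17)·(-57) - 0·(-11)) - 1·((-2)·(-57) - 0·21) + 3·((-2)·(-11) - (-17)·21) = 2·969 - 1·114 + 3·379 = 2961
Since det(O) ≠ 0, rank(O) = 3 and the system is completely observable.

2961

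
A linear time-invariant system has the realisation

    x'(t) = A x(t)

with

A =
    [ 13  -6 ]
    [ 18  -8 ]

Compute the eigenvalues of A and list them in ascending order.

det(sI - A) = s^2 - (tr A)s + det A, with tr A = 13 + (-8) = 5 and det A = 13·(-8) - (-6)·18 = -104 - (-108) = 4.
So p(s) = det(sI - A) = s^2 - 5s + 4.
Factor s^2 - 5s + 4: two numbers with sum 5 and product 4 are 4 and 1, so s^2 - 5s + 4 = (s - 4)(s - 1).
Hence p(s) = (s - 4) (s - 1), with roots 1, 4.
At least one eigenvalue has non-negative real part, so the system is not asymptotically stable.

1, 4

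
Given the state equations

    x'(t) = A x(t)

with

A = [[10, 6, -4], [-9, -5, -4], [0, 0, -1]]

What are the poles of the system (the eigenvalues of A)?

-1, 1, 4

det(sI - A) = s^3 - (tr A)s^2 + (M11 + M22 + M33)s - det A, where Mii is the 2×2 principal minor of A obtained by deleting row i and column i.
tr A = 10 + (-5) + (-1) = 4; M11 = (-5)·(-1) - (-4)·0 = 5 - 0 = 5; M22 = 10·(-1) - (-4)·0 = -10 - 0 = -10; M33 = 10·(-5) - 6·(-9) = -50 - (-54) = 4; sum of minors = -1.
det A = 10·((-5)·(-1) - (-4)·0) - 6·((-9)·(-1) - (-4)·0) + (-4)·((-9)·0 - (-5)·0) = 10·5 - 6·9 + (-4)·0 = -4.
So p(s) = det(sI - A) = s^3 - 4s^2 - s + 4.
Rational-root test: any integer root divides 4. Testing small divisors, s = -1 works: p(-1) = -1 + (-4) + 1 + 4 = 0, so (s + 1) is a factor.
Dividing, p(s) = (s + 1)(s^2 - 5s + 4).
Factor s^2 - 5s + 4: two numbers with sum 5 and product 4 are 4 and 1, so s^2 - 5s + 4 = (s - 4)(s - 1).
Hence p(s) = (s - 4) (s - 1) (s + 1), with roots -1, 1, 4.
At least one eigenvalue has non-negative real part, so the system is not asymptotically stable.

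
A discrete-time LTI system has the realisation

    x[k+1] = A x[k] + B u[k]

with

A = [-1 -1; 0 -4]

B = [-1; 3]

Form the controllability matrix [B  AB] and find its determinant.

18

AB = [[-2], [-12]]
Controllability matrix C = [B  AB] = [[-1, -2], [3, -12]]
det(C) = (-1)·(-12) - (-2)·3 = 12 - (-6) = 18
Since det(C) ≠ 0, rank(C) = 2 and the system is completely controllable.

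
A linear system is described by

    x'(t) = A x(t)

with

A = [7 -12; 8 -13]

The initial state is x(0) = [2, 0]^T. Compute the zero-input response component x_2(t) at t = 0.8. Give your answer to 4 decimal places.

1.7241

det(sI - A) = s^2 - (tr A)s + det A, with tr A = 7 + (-13) = -6 and det A = 7·(-13) - (-12)·8 = -91 - (-96) = 5.
So p(s) = det(sI - A) = s^2 + 6s + 5.
Factor s^2 + 6s + 5: two numbers with sum -6 and product 5 are -1 and -5, so s^2 + 6s + 5 = (s + 1)(s + 5).
Hence p(s) = (s + 1) (s + 5), with roots -5, -1.
The eigenvalues -5, -1 are distinct and real, so A is diagonalisable and x(t) = e^{At} x(0) = V diag(e^{λ_i t}) V^{-1} x(0), where the columns of V are the eigenvectors.
λ = -5: A - (-5)I = [[12, -12], [8, -8]]. Row 1 gives 12·v1 + (-12)·v2 = 0, so take v_1 = [1, 1]^T.
λ = -1: A - (-1)I = [[8, -12], [8, -12]]. Row 1 gives 8·v1 + (-12)·v2 = 0, so take v_2 = [-3, -2]^T.
V = [v_1 v_2] = [[1, -3], [1, -2]] has det V = 1, so V^{-1} = adj(V)/det V = [[-2, 3], [-1, 1]].
Modal coordinates z(0) = V^{-1} x(0): (-2)·2 + 3·0 = -4; (-1)·2 + 1·0 = -2; so z(0) = [-4, -2]^T.
x_2(t) = Σ_i (v_i)_2 · z_i(0) · e^{λ_i t} (row 2 of V times the modal terms).
x_2(0.8) = 1·(-4)·e^{-5·0.8} + (-2)·(-2)·e^{-1·0.8} = (-4)·0.018316 + 4·0.449329 = 1.7241.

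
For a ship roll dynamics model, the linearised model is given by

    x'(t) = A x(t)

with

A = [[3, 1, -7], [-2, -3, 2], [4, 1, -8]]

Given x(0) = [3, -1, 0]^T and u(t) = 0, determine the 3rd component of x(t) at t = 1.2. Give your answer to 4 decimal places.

0.9171

det(sI - A) = s^3 - (tr A)s^2 + (M11 + M22 + M33)s - det A, where Mii is the 2×2 principal minor of A obtained by deleting row i and column i.
tr A = 3 + (-3) + (-8) = -8; M11 = (-3)·(-8) - 2·1 = 24 - 2 = 22; M22 = 3·(-8) - (-7)·4 = -24 - (-28) = 4; M33 = 3·(-3) - 1·(-2) = -9 - (-2) = -7; sum of minors = 19.
det A = 3·((-3)·(-8) - 2·1) - 1·((-2)·(-8) - 2·4) + (-7)·((-2)·1 - (-3)·4) = 3·22 - 1·8 + (-7)·10 = -12.
So p(s) = det(sI - A) = s^3 + 8s^2 + 19s + 12.
Rational-root test: any integer root divides 12. Testing small divisors, s = -1 works: p(-1) = -1 + 8 + (-19) + 12 = 0, so (s + 1) is a factor.
Dividing, p(s) = (s + 1)(s^2 + 7s + 12).
Factor s^2 + 7s + 12: two numbers with sum -7 and product 12 are -3 and -4, so s^2 + 7s + 12 = (s + 3)(s + 4).
Hence p(s) = (s + 1) (s + 3) (s + 4), with roots -4, -3, -1.
The eigenvalues -4, -3, -1 are distinct and real, so A is diagonalisable and x(t) = e^{At} x(0) = V diag(e^{λ_i t}) V^{-1} x(0), where the columns of V are the eigenvectors.
λ = -4: A - (-4)I = [[7, 1, -7], [-2, 1, 2], [4, 1, -4]]. v must be orthogonal to every row; (row 1) × (row 2) = [9, 0, 9], so take v_1 = [-1, 0, -1]^T.
λ = -3: A - (-3)I = [[6, 1, -7], [-2, 0, 2], [4, 1, -5]]. v must be orthogonal to every row; (row 1) × (row 2) = [2, 2, 2], so take v_2 = [1, 1, 1]^T.
λ = -1: A - (-1)I = [[4, 1, -7], [-2, -2, 2], [4, 1, -7]]. v must be orthogonal to every row; (row 1) × (row 2) = [-12, 6, -6], so take v_3 = [-2, 1, -1]^T.
V = [v_1 v_2 v_3] = [[-1, 1, -2], [0, 1, 1], [-1, 1, -1]] has det V = -1, so V^{-1} = adj(V)/det V = [[2, 1, -3], [1, 1, -1], [-1, 0, 1]].
Modal coordinates z(0) = V^{-1} x(0): 2·3 + 1·(-1) + (-3)·0 = 5; 1·3 + 1·(-1) + (-1)·0 = 2; (-1)·3 + 0·(-1) + 1·0 = -3; so z(0) = [5, 2, -3]^T.
x_3(t) = Σ_i (v_i)_3 · z_i(0) · e^{λ_i t} (row 3 of V times the modal terms).
x_3(1.2) = (-1)·5·e^{-4·1.2} + 1·2·e^{-3·1.2} + (-1)·(-3)·e^{-1·1.2} = (-5)·0.008230 + 2·0.027324 + 3·0.301194 = 0.9171.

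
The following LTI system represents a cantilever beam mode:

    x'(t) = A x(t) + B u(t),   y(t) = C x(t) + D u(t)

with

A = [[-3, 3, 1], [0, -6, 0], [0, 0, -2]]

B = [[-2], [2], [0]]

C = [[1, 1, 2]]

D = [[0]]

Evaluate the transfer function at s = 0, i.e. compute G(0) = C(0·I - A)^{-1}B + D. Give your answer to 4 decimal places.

G(0) = C(-A)^{-1}B + D = -C A^{-1} B + D.
det A = -36, so A^{-1} = (1/-36)·adj(A) = [[-1/3, -1/6, -1/6], [0, -1/6, 0], [0, 0, -1/2]]
A^{-1} B = [1/3, -1/3, 0]^T
C A^{-1} B = 0
G(0) = D - C A^{-1} B = 0 - (0) = 0

0.0000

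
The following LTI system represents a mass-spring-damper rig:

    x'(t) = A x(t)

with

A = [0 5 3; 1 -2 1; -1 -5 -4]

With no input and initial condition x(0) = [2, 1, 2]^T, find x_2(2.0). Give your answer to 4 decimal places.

0.4864

det(sI - A) = s^3 - (tr A)s^2 + (M11 + M22 + M33)s - det A, where Mii is the 2×2 principal minor of A obtained by deleting row i and column i.
tr A = 0 + (-2) + (-4) = -6; M11 = (-2)·(-4) - 1·(-5) = 8 - (-5) = 13; M22 = 0·(-4) - 3·(-1) = 0 - (-3) = 3; M33 = 0·(-2) - 5·1 = 0 - 5 = -5; sum of minors = 11.
det A = 0·((-2)·(-4) - 1·(-5)) - 5·(1·(-4) - 1·(-1)) + 3·(1·(-5) - (-2)·(-1)) = 0·13 - 5·(-3) + 3·(-7) = -6.
So p(s) = det(sI - A) = s^3 + 6s^2 + 11s + 6.
Rational-root test: any integer root divides 6. Testing small divisors, s = -1 works: p(-1) = -1 + 6 + (-11) + 6 = 0, so (s + 1) is a factor.
Dividing, p(s) = (s + 1)(s^2 + 5s + 6).
Factor s^2 + 5s + 6: two numbers with sum -5 and product 6 are -2 and -3, so s^2 + 5s + 6 = (s + 2)(s + 3).
Hence p(s) = (s + 1) (s + 2) (s + 3), with roots -3, -2, -1.
The eigenvalues -3, -2, -1 are distinct and real, so A is diagonalisable and x(t) = e^{At} x(0) = V diag(e^{λ_i t}) V^{-1} x(0), where the columns of V are the eigenvectors.
λ = -3: A - (-3)I = [[3, 5, 3], [1, 1, 1], [-1, -5, -1]]. v must be orthogonal to every row; (row 1) × (row 2) = [2, 0, -2], so take v_1 = [1, 0, -1]^T.
λ = -2: A - (-2)I = [[2, 5, 3], [1, 0, 1], [-1, -5, -2]]. v must be orthogonal to every row; (row 1) × (row 2) = [5, 1, -5], so take v_2 = [-5, -1, 5]^T.
λ = -1: A - (-1)I = [[1, 5, 3], [1, -1, 1], [-1, -5, -3]]. v must be orthogonal to every row; (row 1) × (row 2) = [8, 2, -6], so take v_3 = [4, 1, -3]^T.
V = [v_1 v_2 v_3] = [[1, -5, 4], [0, -1, 1], [-1, 5, -3]] has det V = -1, so V^{-1} = adj(V)/det V = [[2, -5, 1], [1, -1, 1], [1, 0, 1]].
Modal coordinates z(0) = V^{-1} x(0): 2·2 + (-5)·1 + 1·2 = 1; 1·2 + (-1)·1 + 1·2 = 3; 1·2 + 0·1 + 1·2 = 4; so z(0) = [1, 3, 4]^T.
x_2(t) = Σ_i (v_i)_2 · z_i(0) · e^{λ_i t} (row 2 of V times the modal terms).
x_2(2.0) = 0·1·e^{-3·2.0} + (-1)·3·e^{-2·2.0} + 1·4·e^{-1·2.0} = 0·0.002479 + (-3)·0.018316 + 4·0.135335 = 0.4864.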